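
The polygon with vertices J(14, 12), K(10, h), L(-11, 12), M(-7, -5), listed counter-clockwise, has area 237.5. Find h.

14

Write out the shoelace sum; only the two edges meeting at K involve h:
2·Area = [(14·h − 10·12) + (10·12 − (-11)·h)] + 125
       = 25·h + 125 = 475
⇒ h = 14.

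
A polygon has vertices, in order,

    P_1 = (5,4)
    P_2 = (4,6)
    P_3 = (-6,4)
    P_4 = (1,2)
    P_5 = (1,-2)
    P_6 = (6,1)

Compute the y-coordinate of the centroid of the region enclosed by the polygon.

Apply Gauss's area formula. First the cross-terms c_i = x_i·y_{i+1} − x_{i+1}·y_i:
  14, 52, -16, -4, 13, 19  ⇒  2A = 78, A = 39.
Then Σ (y_i + y_{i+1})·c_i = 646, so ȳ = 646 / (6·39) = 323/117.

323/117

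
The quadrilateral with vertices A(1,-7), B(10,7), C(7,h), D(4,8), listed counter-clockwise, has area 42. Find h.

6

The doubled signed area Σ (x_i y_{i+1} − x_{i+1} y_i) is linear in h.
With h=0 it equals 48; the coefficient of h is 6 (from the two edges through C).
So 6·h + 48 = 2·42 = 84 ⇒ h = 6.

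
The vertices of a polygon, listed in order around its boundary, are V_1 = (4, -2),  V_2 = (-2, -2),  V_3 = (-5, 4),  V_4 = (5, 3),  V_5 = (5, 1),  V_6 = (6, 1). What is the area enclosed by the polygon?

46

Apply Gauss's area formula: 2A = Σ (x_i·y_{i+1} − x_{i+1}·y_i), indices taken mod 6.
Σ = (-12) + (-18) + (-35) + (-10) + (-1) + (-16) = -92
Area = |Σ|/2 = 46.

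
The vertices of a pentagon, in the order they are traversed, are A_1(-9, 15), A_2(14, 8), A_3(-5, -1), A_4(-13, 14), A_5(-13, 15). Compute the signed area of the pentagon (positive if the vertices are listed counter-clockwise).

Σ = (-282) + (26) + (-83) + (-13) + (-60) = -412
Signed area = Σ/2 = -206 (negative ⇒ clockwise traversal).

-206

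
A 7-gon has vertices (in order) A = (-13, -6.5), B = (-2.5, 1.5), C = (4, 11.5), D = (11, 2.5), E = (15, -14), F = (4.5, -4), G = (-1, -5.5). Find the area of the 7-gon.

Apply the surveyor's formula: 2A = Σ (x_i·y_{i+1} − x_{i+1}·y_i), indices taken mod 7.
Cross-terms: -35.75, -34.75, -116.5, -191.5, 3, -28.75, -65  ⇒  Σ = -469.25
Area = |Σ|/2 = 234.625.

234.625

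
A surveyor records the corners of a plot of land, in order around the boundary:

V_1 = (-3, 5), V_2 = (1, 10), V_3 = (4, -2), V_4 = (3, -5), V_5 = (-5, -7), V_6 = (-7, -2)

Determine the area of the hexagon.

Apply Gauss's area formula: 2A = Σ (x_i·y_{i+1} − x_{i+1}·y_i), indices taken mod 6.
Σ = (-35) + (-42) + (-14) + (-46) + (-39) + (-41) = -217
Area = |Σ|/2 = 108.5.

108.5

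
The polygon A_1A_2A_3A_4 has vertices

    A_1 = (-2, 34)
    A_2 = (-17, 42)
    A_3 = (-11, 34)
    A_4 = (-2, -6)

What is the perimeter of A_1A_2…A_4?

|A_1A_2| = √((-15)² + (8)²) = √289 = 17
|A_2A_3| = √((6)² + (-8)²) = √100 = 10
|A_3A_4| = √((9)² + (-40)²) = √1681 = 41
|A_4A_1| = √((0)² + (40)²) = √1600 = 40
Perimeter = 17 + 10 + 41 + 40 = 108.

108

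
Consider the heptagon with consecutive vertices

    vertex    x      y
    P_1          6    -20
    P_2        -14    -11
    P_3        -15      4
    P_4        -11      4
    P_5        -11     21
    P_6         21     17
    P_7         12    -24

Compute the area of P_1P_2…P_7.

Apply the surveyor's formula: 2A = Σ (x_i·y_{i+1} − x_{i+1}·y_i), indices taken mod 7.
Cross-terms: -346, -221, -16, -187, -628, -708, -96  ⇒  Σ = -2202
Area = |Σ|/2 = 1101.

1101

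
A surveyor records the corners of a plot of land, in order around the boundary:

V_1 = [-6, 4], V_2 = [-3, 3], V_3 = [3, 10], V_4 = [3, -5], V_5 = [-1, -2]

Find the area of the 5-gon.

58.5

V_1→V_2: (-6)(3) − (-3)(4) = -6
V_2→V_3: (-3)(10) − (3)(3) = -39
V_3→V_4: (3)(-5) − (3)(10) = -45
V_4→V_5: (3)(-2) − (-1)(-5) = -11
V_5→V_1: (-1)(4) − (-6)(-2) = -16
Σ = -117
Area = |Σ|/2 = 58.5.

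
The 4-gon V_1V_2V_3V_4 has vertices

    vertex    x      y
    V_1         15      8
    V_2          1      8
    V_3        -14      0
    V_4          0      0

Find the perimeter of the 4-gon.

|V_1V_2| = √((-14)² + (0)²) = √196 = 14
|V_2V_3| = √((-15)² + (-8)²) = √289 = 17
|V_3V_4| = √((14)² + (0)²) = √196 = 14
|V_4V_1| = √((15)² + (8)²) = √289 = 17
Perimeter = 14 + 17 + 14 + 17 = 62.

62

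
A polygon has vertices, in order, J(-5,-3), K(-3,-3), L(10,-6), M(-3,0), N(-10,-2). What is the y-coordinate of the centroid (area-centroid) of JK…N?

-236/93

Apply Gauss's area formula. First the cross-terms c_i = x_i·y_{i+1} − x_{i+1}·y_i:
  6, 48, -18, 6, 20  ⇒  2A = 62, A = 31.
Then Σ (y_i + y_{i+1})·c_i = -472, so ȳ = -472 / (6·31) = -236/93.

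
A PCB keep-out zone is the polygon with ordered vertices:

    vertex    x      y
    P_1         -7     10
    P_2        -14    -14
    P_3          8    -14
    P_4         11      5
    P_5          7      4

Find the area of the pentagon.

Apply the shoelace formula: 2A = Σ (x_i·y_{i+1} − x_{i+1}·y_i), indices taken mod 5.
Cross-terms: 238, 308, 194, 9, 98  ⇒  Σ = 847
Area = |Σ|/2 = 423.5.

423.5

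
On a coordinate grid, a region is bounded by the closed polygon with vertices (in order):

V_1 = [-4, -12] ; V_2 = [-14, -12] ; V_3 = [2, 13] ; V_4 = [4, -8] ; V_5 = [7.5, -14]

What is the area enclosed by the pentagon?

Apply Gauss's area formula: 2A = Σ (x_i·y_{i+1} − x_{i+1}·y_i), indices taken mod 5.
V_1→V_2: (-4)(-12) − (-14)(-12) = -120
V_2→V_3: (-14)(13) − (2)(-12) = -158
V_3→V_4: (2)(-8) − (4)(13) = -68
V_4→V_5: (4)(-14) − (7.5)(-8) = 4
V_5→V_1: (7.5)(-12) − (-4)(-14) = -146
Σ = -488
Area = |Σ|/2 = 244.

244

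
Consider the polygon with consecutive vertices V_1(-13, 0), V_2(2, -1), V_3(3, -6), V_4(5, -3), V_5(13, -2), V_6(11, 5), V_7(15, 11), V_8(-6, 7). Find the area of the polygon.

Apply the shoelace formula: 2A = Σ (x_i·y_{i+1} − x_{i+1}·y_i), indices taken mod 8.
Σ = (13) + (-9) + (21) + (29) + (87) + (46) + (171) + (91) = 449
Area = |Σ|/2 = 224.5.

224.5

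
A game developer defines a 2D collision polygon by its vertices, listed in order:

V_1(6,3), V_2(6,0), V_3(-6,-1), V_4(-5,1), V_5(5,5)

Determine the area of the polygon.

Apply the shoelace formula: 2A = Σ (x_i·y_{i+1} − x_{i+1}·y_i), indices taken mod 5.
Σ = (-18) + (-6) + (-11) + (-30) + (-15) = -80
Area = |Σ|/2 = 40.

40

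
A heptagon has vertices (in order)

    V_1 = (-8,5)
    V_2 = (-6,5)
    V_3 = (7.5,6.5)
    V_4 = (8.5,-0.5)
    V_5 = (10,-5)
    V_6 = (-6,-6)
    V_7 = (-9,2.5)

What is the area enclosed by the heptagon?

183.5

Apply the shoelace formula: 2A = Σ (x_i·y_{i+1} − x_{i+1}·y_i), indices taken mod 7.
V_1→V_2: (-8)(5) − (-6)(5) = -10
V_2→V_3: (-6)(6.5) − (7.5)(5) = -76.5
V_3→V_4: (7.5)(-0.5) − (8.5)(6.5) = -59
V_4→V_5: (8.5)(-5) − (10)(-0.5) = -37.5
V_5→V_6: (10)(-6) − (-6)(-5) = -90
V_6→V_7: (-6)(2.5) − (-9)(-6) = -69
V_7→V_1: (-9)(5) − (-8)(2.5) = -25
Σ = -367
Area = |Σ|/2 = 183.5.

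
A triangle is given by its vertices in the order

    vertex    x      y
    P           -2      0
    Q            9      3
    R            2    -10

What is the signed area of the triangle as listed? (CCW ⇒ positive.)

-61

Cross-terms: -6, -96, -20  ⇒  Σ = -122
Signed area = Σ/2 = -61 (negative ⇒ clockwise traversal).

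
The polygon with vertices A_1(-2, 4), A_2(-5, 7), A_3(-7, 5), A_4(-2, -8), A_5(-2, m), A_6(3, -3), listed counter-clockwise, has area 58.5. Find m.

-5

The doubled signed area Σ (x_i y_{i+1} − x_{i+1} y_i) is linear in m.
With m=0 it equals 92; the coefficient of m is -5 (from the two edges through A_5).
So -5·m + 92 = 2·58.5 = 117 ⇒ m = -5.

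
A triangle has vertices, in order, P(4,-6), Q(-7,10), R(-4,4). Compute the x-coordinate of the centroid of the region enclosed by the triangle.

-7/3

Apply the surveyor's formula. First the cross-terms c_i = x_i·y_{i+1} − x_{i+1}·y_i:
  -2, 12, 8  ⇒  2A = 18, A = 9.
Then Σ (x_i + x_{i+1})·c_i = -126, so x̄ = -126 / (6·9) = -7/3.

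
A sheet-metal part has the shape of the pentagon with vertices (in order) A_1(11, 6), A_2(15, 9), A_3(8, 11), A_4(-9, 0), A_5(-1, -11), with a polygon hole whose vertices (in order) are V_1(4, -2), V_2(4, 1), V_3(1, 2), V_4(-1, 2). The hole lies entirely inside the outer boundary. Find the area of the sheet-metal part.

Outer boundary:
A_1→A_2: (11)(9) − (15)(6) = 9
A_2→A_3: (15)(11) − (8)(9) = 93
A_3→A_4: (8)(0) − (-9)(11) = 99
A_4→A_5: (-9)(-11) − (-1)(0) = 99
A_5→A_1: (-1)(6) − (11)(-11) = 115
Σ = 415
Area = |Σ|/2 = 207.5.
Hole:
Apply the shoelace formula: 2A = Σ (x_i·y_{i+1} − x_{i+1}·y_i), indices taken mod 4.
V_1→V_2: (4)(1) − (4)(-2) = 12
V_2→V_3: (4)(2) − (1)(1) = 7
V_3→V_4: (1)(2) − (-1)(2) = 4
V_4→V_1: (-1)(-2) − (4)(2) = -6
Σ = 17
Area = |Σ|/2 = 8.5.
Net area = 207.5 − 8.5 = 199.

199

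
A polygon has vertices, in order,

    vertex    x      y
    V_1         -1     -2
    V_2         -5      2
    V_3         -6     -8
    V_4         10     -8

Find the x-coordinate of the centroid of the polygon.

-4/7

Apply Gauss's area formula. First the cross-terms c_i = x_i·y_{i+1} − x_{i+1}·y_i:
  -12, 52, 128, -28  ⇒  2A = 140, A = 70.
Then Σ (x_i + x_{i+1})·c_i = -240, so x̄ = -240 / (6·70) = -4/7.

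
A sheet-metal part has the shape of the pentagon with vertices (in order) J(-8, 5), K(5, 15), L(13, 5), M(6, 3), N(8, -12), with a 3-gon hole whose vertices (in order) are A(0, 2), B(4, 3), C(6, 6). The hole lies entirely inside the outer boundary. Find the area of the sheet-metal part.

224

Outer boundary:
Apply Gauss's area formula: 2A = Σ (x_i·y_{i+1} − x_{i+1}·y_i), indices taken mod 5.
Cross-terms: -145, -170, 9, -96, -56  ⇒  Σ = -458
Area = |Σ|/2 = 229.
Hole:
Apply Gauss's area formula: 2A = Σ (x_i·y_{i+1} − x_{i+1}·y_i), indices taken mod 3.
Σ = (-8) + (6) + (12) = 10
Area = |Σ|/2 = 5.
Net area = 229 − 5 = 224.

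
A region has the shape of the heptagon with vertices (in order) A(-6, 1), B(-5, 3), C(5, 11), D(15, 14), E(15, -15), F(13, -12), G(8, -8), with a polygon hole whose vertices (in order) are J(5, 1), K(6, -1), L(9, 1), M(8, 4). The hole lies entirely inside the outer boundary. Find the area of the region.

Outer boundary:
Apply the shoelace formula: 2A = Σ (x_i·y_{i+1} − x_{i+1}·y_i), indices taken mod 7.
Σ = (-13) + (-70) + (-95) + (-435) + (15) + (-8) + (-40) = -646
Area = |Σ|/2 = 323.
Hole:
Apply the shoelace formula: 2A = Σ (x_i·y_{i+1} − x_{i+1}·y_i), indices taken mod 4.
Cross-terms: -11, 15, 28, -12  ⇒  Σ = 20
Area = |Σ|/2 = 10.
Net area = 323 − 10 = 313.

313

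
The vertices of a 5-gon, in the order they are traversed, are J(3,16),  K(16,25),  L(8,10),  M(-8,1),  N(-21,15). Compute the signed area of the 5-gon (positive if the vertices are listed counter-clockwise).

-306.5

Σ = (-181) + (-40) + (88) + (-99) + (-381) = -613
Signed area = Σ/2 = -306.5 (negative ⇒ clockwise traversal).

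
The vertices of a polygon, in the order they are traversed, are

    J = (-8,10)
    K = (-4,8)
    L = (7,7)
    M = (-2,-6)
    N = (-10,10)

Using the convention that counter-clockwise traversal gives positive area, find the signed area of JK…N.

Apply the shoelace (surveyor's) formula: 2A = Σ (x_i·y_{i+1} − x_{i+1}·y_i), indices taken mod 5.
Cross-terms: -24, -84, -28, -80, -20  ⇒  Σ = -236
Signed area = Σ/2 = -118 (negative ⇒ clockwise traversal).

-118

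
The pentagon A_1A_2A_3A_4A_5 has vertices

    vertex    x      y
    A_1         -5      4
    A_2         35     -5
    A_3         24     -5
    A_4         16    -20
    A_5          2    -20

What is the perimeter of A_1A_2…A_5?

|A_1A_2| = √((40)² + (-9)²) = √1681 = 41
|A_2A_3| = √((-11)² + (0)²) = √121 = 11
|A_3A_4| = √((-8)² + (-15)²) = √289 = 17
|A_4A_5| = √((-14)² + (0)²) = √196 = 14
|A_5A_1| = √((-7)² + (24)²) = √625 = 25
Perimeter = 41 + 11 + 17 + 14 + 25 = 108.

108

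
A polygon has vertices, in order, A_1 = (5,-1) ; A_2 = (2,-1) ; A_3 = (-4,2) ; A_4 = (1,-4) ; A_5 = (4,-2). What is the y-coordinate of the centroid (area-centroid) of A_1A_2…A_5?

-4/3

Apply Gauss's area formula. First the cross-terms c_i = x_i·y_{i+1} − x_{i+1}·y_i:
  -3, 0, 14, 14, 6  ⇒  2A = 31, A = 15.5.
Then Σ (y_i + y_{i+1})·c_i = -124, so ȳ = -124 / (6·15.5) = -4/3.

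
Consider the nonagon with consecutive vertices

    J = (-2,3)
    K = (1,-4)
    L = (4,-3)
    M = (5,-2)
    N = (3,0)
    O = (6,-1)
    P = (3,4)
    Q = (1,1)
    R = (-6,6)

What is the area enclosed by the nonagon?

Apply the shoelace formula: 2A = Σ (x_i·y_{i+1} − x_{i+1}·y_i), indices taken mod 9.
J→K: (-2)(-4) − (1)(3) = 5
K→L: (1)(-3) − (4)(-4) = 13
L→M: (4)(-2) − (5)(-3) = 7
M→N: (5)(0) − (3)(-2) = 6
N→O: (3)(-1) − (6)(0) = -3
O→P: (6)(4) − (3)(-1) = 27
P→Q: (3)(1) − (1)(4) = -1
Q→R: (1)(6) − (-6)(1) = 12
R→J: (-6)(3) − (-2)(6) = -6
Σ = 60
Area = |Σ|/2 = 30.

30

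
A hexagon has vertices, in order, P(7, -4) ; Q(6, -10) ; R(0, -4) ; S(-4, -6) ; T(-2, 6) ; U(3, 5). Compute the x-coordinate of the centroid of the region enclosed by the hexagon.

320/197

Apply the shoelace (surveyor's) formula. First the cross-terms c_i = x_i·y_{i+1} − x_{i+1}·y_i:
  -46, -24, -16, -36, -28, -47  ⇒  2A = -197, A = -98.5.
Then Σ (x_i + x_{i+1})·c_i = -960, so x̄ = -960 / (6·(-98.5)) = 320/197.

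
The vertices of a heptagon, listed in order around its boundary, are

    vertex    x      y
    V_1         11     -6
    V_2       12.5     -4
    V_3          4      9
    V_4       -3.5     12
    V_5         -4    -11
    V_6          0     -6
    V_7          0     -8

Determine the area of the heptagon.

218.75

Cross-terms: 31, 128.5, 79.5, 86.5, 24, 0, 88  ⇒  Σ = 437.5
Area = |Σ|/2 = 218.75.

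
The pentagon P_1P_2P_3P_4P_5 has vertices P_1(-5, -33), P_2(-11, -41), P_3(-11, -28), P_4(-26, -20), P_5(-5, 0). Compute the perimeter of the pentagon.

102

|P_1P_2| = √((-6)² + (-8)²) = √100 = 10
|P_2P_3| = √((0)² + (13)²) = √169 = 13
|P_3P_4| = √((-15)² + (8)²) = √289 = 17
|P_4P_5| = √((21)² + (20)²) = √841 = 29
|P_5P_1| = √((0)² + (-33)²) = √1089 = 33
Perimeter = 10 + 13 + 17 + 29 + 33 = 102.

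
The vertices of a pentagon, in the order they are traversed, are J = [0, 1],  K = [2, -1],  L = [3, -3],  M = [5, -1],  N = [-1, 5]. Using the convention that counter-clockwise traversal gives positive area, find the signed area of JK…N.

Apply the shoelace formula: 2A = Σ (x_i·y_{i+1} − x_{i+1}·y_i), indices taken mod 5.
J→K: (0)(-1) − (2)(1) = -2
K→L: (2)(-3) − (3)(-1) = -3
L→M: (3)(-1) − (5)(-3) = 12
M→N: (5)(5) − (-1)(-1) = 24
N→J: (-1)(1) − (0)(5) = -1
Σ = 30
Signed area = Σ/2 = 15 (positive ⇒ counter-clockwise traversal).

15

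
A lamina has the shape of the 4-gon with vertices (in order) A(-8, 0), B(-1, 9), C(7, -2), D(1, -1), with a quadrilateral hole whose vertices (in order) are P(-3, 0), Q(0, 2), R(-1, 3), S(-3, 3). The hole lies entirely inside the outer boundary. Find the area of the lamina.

67.5

Outer boundary:
Apply the shoelace formula: 2A = Σ (x_i·y_{i+1} − x_{i+1}·y_i), indices taken mod 4.
Σ = (-72) + (-61) + (-5) + (-8) = -146
Area = |Σ|/2 = 73.
Hole:
Apply the surveyor's formula: 2A = Σ (x_i·y_{i+1} − x_{i+1}·y_i), indices taken mod 4.
Σ = (-6) + (2) + (6) + (9) = 11
Area = |Σ|/2 = 5.5.
Net area = 73 − 5.5 = 67.5.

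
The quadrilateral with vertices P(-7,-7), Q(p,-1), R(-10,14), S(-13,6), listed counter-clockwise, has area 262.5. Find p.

13

The doubled signed area Σ (x_i y_{i+1} − x_{i+1} y_i) is linear in p.
With p=0 it equals 252; the coefficient of p is 21 (from the two edges through Q).
So 21·p + 252 = 2·262.5 = 525 ⇒ p = 13.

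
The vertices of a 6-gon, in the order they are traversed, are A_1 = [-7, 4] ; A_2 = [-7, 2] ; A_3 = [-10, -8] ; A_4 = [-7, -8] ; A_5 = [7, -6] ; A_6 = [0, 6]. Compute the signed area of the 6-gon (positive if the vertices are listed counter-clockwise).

Apply the shoelace (surveyor's) formula: 2A = Σ (x_i·y_{i+1} − x_{i+1}·y_i), indices taken mod 6.
Cross-terms: 14, 76, 24, 98, 42, 42  ⇒  Σ = 296
Signed area = Σ/2 = 148 (positive ⇒ counter-clockwise traversal).

148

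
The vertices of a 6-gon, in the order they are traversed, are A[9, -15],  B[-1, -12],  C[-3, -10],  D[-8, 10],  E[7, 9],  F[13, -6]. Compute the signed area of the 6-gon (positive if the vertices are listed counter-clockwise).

Apply the surveyor's formula: 2A = Σ (x_i·y_{i+1} − x_{i+1}·y_i), indices taken mod 6.
Σ = (-123) + (-26) + (-110) + (-142) + (-159) + (-141) = -701
Signed area = Σ/2 = -350.5 (negative ⇒ clockwise traversal).

-350.5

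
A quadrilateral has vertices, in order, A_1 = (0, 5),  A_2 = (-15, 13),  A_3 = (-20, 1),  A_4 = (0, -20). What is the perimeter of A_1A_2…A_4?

84

|A_1A_2| = √((-15)² + (8)²) = √289 = 17
|A_2A_3| = √((-5)² + (-12)²) = √169 = 13
|A_3A_4| = √((20)² + (-21)²) = √841 = 29
|A_4A_1| = √((0)² + (25)²) = √625 = 25
Perimeter = 17 + 13 + 29 + 25 = 84.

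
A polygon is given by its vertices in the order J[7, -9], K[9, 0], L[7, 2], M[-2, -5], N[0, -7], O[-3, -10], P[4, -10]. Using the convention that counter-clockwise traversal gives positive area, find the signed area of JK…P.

82.5

Σ = (81) + (18) + (-31) + (14) + (-21) + (70) + (34) = 165
Signed area = Σ/2 = 82.5 (positive ⇒ counter-clockwise traversal).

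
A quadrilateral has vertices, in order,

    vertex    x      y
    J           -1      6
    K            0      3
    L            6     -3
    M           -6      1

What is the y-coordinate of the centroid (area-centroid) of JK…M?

62/51

Apply the shoelace (surveyor's) formula. First the cross-terms c_i = x_i·y_{i+1} − x_{i+1}·y_i:
  -3, -18, -12, -35  ⇒  2A = -68, A = -34.
Then Σ (y_i + y_{i+1})·c_i = -248, so ȳ = -248 / (6·(-34)) = 62/51.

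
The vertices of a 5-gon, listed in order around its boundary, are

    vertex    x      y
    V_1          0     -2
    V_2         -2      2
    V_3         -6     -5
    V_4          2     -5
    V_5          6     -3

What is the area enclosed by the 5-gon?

35

Apply Gauss's area formula: 2A = Σ (x_i·y_{i+1} − x_{i+1}·y_i), indices taken mod 5.
Σ = (-4) + (22) + (40) + (24) + (-12) = 70
Area = |Σ|/2 = 35.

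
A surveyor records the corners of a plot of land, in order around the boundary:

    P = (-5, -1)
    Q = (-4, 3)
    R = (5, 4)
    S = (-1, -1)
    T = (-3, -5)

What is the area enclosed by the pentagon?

35.5

Apply the shoelace formula: 2A = Σ (x_i·y_{i+1} − x_{i+1}·y_i), indices taken mod 5.
Cross-terms: -19, -31, -1, 2, -22  ⇒  Σ = -71
Area = |Σ|/2 = 35.5.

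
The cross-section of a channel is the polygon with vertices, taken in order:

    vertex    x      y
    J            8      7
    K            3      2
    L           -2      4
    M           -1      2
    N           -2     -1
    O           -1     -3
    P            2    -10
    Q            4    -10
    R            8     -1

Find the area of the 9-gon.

98.5

Apply Gauss's area formula: 2A = Σ (x_i·y_{i+1} − x_{i+1}·y_i), indices taken mod 9.
Σ = (-5) + (16) + (0) + (5) + (5) + (16) + (20) + (76) + (64) = 197
Area = |Σ|/2 = 98.5.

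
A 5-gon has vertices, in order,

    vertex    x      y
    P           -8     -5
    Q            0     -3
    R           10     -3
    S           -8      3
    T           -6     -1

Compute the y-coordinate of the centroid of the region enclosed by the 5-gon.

-113/81

Apply Gauss's area formula. First the cross-terms c_i = x_i·y_{i+1} − x_{i+1}·y_i:
  24, 30, 6, 26, 22  ⇒  2A = 108, A = 54.
Then Σ (y_i + y_{i+1})·c_i = -452, so ȳ = -452 / (6·54) = -113/81.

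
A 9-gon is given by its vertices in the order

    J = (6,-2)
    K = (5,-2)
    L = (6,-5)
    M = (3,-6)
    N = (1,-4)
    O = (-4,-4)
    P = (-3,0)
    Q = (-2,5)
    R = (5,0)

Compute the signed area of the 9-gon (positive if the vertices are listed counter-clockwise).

Apply Gauss's area formula: 2A = Σ (x_i·y_{i+1} − x_{i+1}·y_i), indices taken mod 9.
J→K: (6)(-2) − (5)(-2) = -2
K→L: (5)(-5) − (6)(-2) = -13
L→M: (6)(-6) − (3)(-5) = -21
M→N: (3)(-4) − (1)(-6) = -6
N→O: (1)(-4) − (-4)(-4) = -20
O→P: (-4)(0) − (-3)(-4) = -12
P→Q: (-3)(5) − (-2)(0) = -15
Q→R: (-2)(0) − (5)(5) = -25
R→J: (5)(-2) − (6)(0) = -10
Σ = -124
Signed area = Σ/2 = -62 (negative ⇒ clockwise traversal).

-62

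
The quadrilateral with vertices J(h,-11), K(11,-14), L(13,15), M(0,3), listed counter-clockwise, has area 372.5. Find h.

Write out the shoelace sum; only the two edges meeting at J involve h:
2·Area = [(0·(-11) − h·3) + (h·(-14) − 11·(-11))] + 386
       = -17·h + 507 = 745
⇒ h = -14.

-14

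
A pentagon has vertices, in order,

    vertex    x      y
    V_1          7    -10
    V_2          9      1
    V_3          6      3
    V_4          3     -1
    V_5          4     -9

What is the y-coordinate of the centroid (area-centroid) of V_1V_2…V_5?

-342/103

Apply the shoelace (surveyor's) formula. First the cross-terms c_i = x_i·y_{i+1} − x_{i+1}·y_i:
  97, 21, -15, -23, 23  ⇒  2A = 103, A = 51.5.
Then Σ (y_i + y_{i+1})·c_i = -1026, so ȳ = -1026 / (6·51.5) = -342/103.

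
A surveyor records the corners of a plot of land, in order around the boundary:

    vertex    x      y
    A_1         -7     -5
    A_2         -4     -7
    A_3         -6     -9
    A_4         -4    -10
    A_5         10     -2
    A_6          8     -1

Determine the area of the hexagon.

57

Apply the shoelace formula: 2A = Σ (x_i·y_{i+1} − x_{i+1}·y_i), indices taken mod 6.
A_1→A_2: (-7)(-7) − (-4)(-5) = 29
A_2→A_3: (-4)(-9) − (-6)(-7) = -6
A_3→A_4: (-6)(-10) − (-4)(-9) = 24
A_4→A_5: (-4)(-2) − (10)(-10) = 108
A_5→A_6: (10)(-1) − (8)(-2) = 6
A_6→A_1: (8)(-5) − (-7)(-1) = -47
Σ = 114
Area = |Σ|/2 = 57.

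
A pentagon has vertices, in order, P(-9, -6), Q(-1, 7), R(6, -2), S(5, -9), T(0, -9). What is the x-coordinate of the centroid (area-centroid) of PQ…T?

-170/279

Apply the shoelace (surveyor's) formula. First the cross-terms c_i = x_i·y_{i+1} − x_{i+1}·y_i:
  -69, -40, -44, -45, -81  ⇒  2A = -279, A = -139.5.
Then Σ (x_i + x_{i+1})·c_i = 510, so x̄ = 510 / (6·(-139.5)) = -170/279.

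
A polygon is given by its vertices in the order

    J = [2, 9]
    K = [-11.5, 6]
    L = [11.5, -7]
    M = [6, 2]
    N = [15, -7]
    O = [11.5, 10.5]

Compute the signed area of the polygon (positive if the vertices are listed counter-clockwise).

Σ = (115.5) + (11.5) + (65) + (-72) + (238) + (82.5) = 440.5
Signed area = Σ/2 = 220.25 (positive ⇒ counter-clockwise traversal).

220.25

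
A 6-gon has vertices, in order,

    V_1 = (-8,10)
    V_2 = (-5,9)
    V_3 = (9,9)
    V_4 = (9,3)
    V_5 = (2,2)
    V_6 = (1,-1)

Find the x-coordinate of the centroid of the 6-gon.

Apply Gauss's area formula. First the cross-terms c_i = x_i·y_{i+1} − x_{i+1}·y_i:
  -22, -126, -54, 12, -4, 2  ⇒  2A = -192, A = -96.
Then Σ (x_i + x_{i+1})·c_i = -1084, so x̄ = -1084 / (6·(-96)) = 271/144.

271/144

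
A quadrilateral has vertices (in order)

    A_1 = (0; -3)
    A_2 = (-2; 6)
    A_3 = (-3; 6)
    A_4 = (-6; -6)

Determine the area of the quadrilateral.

36

Σ = (-6) + (6) + (54) + (18) = 72
Area = |Σ|/2 = 36.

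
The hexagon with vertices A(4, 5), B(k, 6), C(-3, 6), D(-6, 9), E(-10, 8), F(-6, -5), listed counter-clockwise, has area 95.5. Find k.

10

Write out the shoelace sum; only the two edges meeting at B involve k:
2·Area = [(4·6 − k·5) + (k·6 − (-3)·6)] + 139
       = 1·k + 181 = 191
⇒ k = 10.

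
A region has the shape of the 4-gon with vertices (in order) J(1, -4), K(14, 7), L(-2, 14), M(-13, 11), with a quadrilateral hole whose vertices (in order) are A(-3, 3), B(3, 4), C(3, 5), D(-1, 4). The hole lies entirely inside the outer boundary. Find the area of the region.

Outer boundary:
Apply the shoelace (surveyor's) formula: 2A = Σ (x_i·y_{i+1} − x_{i+1}·y_i), indices taken mod 4.
Cross-terms: 63, 210, 160, 41  ⇒  Σ = 474
Area = |Σ|/2 = 237.
Hole:
Apply the shoelace formula: 2A = Σ (x_i·y_{i+1} − x_{i+1}·y_i), indices taken mod 4.
A→B: (-3)(4) − (3)(3) = -21
B→C: (3)(5) − (3)(4) = 3
C→D: (3)(4) − (-1)(5) = 17
D→A: (-1)(3) − (-3)(4) = 9
Σ = 8
Area = |Σ|/2 = 4.
Net area = 237 − 4 = 233.

233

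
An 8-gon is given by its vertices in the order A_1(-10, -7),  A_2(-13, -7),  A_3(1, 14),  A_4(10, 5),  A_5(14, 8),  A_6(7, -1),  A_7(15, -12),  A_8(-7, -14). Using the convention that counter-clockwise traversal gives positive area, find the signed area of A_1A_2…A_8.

-422.5

Apply Gauss's area formula: 2A = Σ (x_i·y_{i+1} − x_{i+1}·y_i), indices taken mod 8.
Σ = (-21) + (-175) + (-135) + (10) + (-70) + (-69) + (-294) + (-91) = -845
Signed area = Σ/2 = -422.5 (negative ⇒ clockwise traversal).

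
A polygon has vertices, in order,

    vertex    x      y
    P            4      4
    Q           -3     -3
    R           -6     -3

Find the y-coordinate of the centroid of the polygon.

Apply the shoelace (surveyor's) formula. First the cross-terms c_i = x_i·y_{i+1} − x_{i+1}·y_i:
  0, -9, -12  ⇒  2A = -21, A = -10.5.
Then Σ (y_i + y_{i+1})·c_i = 42, so ȳ = 42 / (6·(-10.5)) = -2/3.

-2/3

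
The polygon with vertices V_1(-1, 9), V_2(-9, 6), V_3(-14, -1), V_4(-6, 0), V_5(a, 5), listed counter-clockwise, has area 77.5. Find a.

2

The doubled signed area Σ (x_i y_{i+1} − x_{i+1} y_i) is linear in a.
With a=0 it equals 137; the coefficient of a is 9 (from the two edges through V_5).
So 9·a + 137 = 2·77.5 = 155 ⇒ a = 2.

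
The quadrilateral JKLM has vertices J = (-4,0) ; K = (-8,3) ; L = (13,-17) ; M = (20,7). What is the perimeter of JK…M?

84

|JK| = √((-4)² + (3)²) = √25 = 5
|KL| = √((21)² + (-20)²) = √841 = 29
|LM| = √((7)² + (24)²) = √625 = 25
|MJ| = √((-24)² + (-7)²) = √625 = 25
Perimeter = 5 + 29 + 25 + 25 = 84.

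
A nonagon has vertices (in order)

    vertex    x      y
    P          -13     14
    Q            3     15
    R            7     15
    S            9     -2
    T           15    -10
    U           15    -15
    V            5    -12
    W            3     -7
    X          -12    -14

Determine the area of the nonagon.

580.5

Apply the shoelace (surveyor's) formula: 2A = Σ (x_i·y_{i+1} − x_{i+1}·y_i), indices taken mod 9.
P→Q: (-13)(15) − (3)(14) = -237
Q→R: (3)(15) − (7)(15) = -60
R→S: (7)(-2) − (9)(15) = -149
S→T: (9)(-10) − (15)(-2) = -60
T→U: (15)(-15) − (15)(-10) = -75
U→V: (15)(-12) − (5)(-15) = -105
V→W: (5)(-7) − (3)(-12) = 1
W→X: (3)(-14) − (-12)(-7) = -126
X→P: (-12)(14) − (-13)(-14) = -350
Σ = -1161
Area = |Σ|/2 = 580.5.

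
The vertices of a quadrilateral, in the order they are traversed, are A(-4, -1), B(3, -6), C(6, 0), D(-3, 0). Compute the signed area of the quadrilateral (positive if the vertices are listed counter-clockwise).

A→B: (-4)(-6) − (3)(-1) = 27
B→C: (3)(0) − (6)(-6) = 36
C→D: (6)(0) − (-3)(0) = 0
D→A: (-3)(-1) − (-4)(0) = 3
Σ = 66
Signed area = Σ/2 = 33 (positive ⇒ counter-clockwise traversal).

33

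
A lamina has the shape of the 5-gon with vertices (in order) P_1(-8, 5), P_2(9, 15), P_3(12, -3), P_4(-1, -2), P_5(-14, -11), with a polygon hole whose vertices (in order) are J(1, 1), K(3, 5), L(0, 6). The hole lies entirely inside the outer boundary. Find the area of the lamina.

280

Outer boundary:
Cross-terms: -165, -207, -27, -17, -158  ⇒  Σ = -574
Area = |Σ|/2 = 287.
Hole:
Apply the shoelace (surveyor's) formula: 2A = Σ (x_i·y_{i+1} − x_{i+1}·y_i), indices taken mod 3.
J→K: (1)(5) − (3)(1) = 2
K→L: (3)(6) − (0)(5) = 18
L→J: (0)(1) − (1)(6) = -6
Σ = 14
Area = |Σ|/2 = 7.
Net area = 287 − 7 = 280.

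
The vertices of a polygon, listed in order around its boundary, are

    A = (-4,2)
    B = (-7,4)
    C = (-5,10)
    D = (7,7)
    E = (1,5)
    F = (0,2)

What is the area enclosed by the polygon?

59.5

Apply the shoelace formula: 2A = Σ (x_i·y_{i+1} − x_{i+1}·y_i), indices taken mod 6.
A→B: (-4)(4) − (-7)(2) = -2
B→C: (-7)(10) − (-5)(4) = -50
C→D: (-5)(7) − (7)(10) = -105
D→E: (7)(5) − (1)(7) = 28
E→F: (1)(2) − (0)(5) = 2
F→A: (0)(2) − (-4)(2) = 8
Σ = -119
Area = |Σ|/2 = 59.5.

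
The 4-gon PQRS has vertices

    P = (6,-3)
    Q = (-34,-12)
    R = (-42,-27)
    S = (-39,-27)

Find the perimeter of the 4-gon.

112

|PQ| = √((-40)² + (-9)²) = √1681 = 41
|QR| = √((-8)² + (-15)²) = √289 = 17
|RS| = √((3)² + (0)²) = √9 = 3
|SP| = √((45)² + (24)²) = √2601 = 51
Perimeter = 41 + 17 + 3 + 51 = 112.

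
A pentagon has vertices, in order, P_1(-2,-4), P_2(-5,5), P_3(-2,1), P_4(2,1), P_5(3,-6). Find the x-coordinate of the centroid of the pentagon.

Apply the shoelace formula. First the cross-terms c_i = x_i·y_{i+1} − x_{i+1}·y_i:
  -30, 5, -4, -15, -24  ⇒  2A = -68, A = -34.
Then Σ (x_i + x_{i+1})·c_i = 76, so x̄ = 76 / (6·(-34)) = -19/51.

-19/51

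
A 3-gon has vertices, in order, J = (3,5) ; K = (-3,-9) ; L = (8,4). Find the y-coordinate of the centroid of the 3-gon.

0

Apply the shoelace (surveyor's) formula. First the cross-terms c_i = x_i·y_{i+1} − x_{i+1}·y_i:
  -12, 60, 28  ⇒  2A = 76, A = 38.
Then Σ (y_i + y_{i+1})·c_i = 0, so ȳ = 0 / (6·38) = 0.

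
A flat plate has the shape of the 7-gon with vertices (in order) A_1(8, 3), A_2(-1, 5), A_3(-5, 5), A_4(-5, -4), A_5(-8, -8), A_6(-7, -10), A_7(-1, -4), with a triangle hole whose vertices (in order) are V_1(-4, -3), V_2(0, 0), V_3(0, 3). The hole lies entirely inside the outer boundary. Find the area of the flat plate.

87.5

Outer boundary:
Apply the shoelace (surveyor's) formula: 2A = Σ (x_i·y_{i+1} − x_{i+1}·y_i), indices taken mod 7.
A_1→A_2: (8)(5) − (-1)(3) = 43
A_2→A_3: (-1)(5) − (-5)(5) = 20
A_3→A_4: (-5)(-4) − (-5)(5) = 45
A_4→A_5: (-5)(-8) − (-8)(-4) = 8
A_5→A_6: (-8)(-10) − (-7)(-8) = 24
A_6→A_7: (-7)(-4) − (-1)(-10) = 18
A_7→A_1: (-1)(3) − (8)(-4) = 29
Σ = 187
Area = |Σ|/2 = 93.5.
Hole:
Apply the surveyor's formula: 2A = Σ (x_i·y_{i+1} − x_{i+1}·y_i), indices taken mod 3.
Σ = (0) + (0) + (12) = 12
Area = |Σ|/2 = 6.
Net area = 93.5 − 6 = 87.5.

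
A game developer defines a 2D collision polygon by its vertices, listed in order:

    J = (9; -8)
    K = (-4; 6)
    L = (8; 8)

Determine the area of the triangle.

J→K: (9)(6) − (-4)(-8) = 22
K→L: (-4)(8) − (8)(6) = -80
L→J: (8)(-8) − (9)(8) = -136
Σ = -194
Area = |Σ|/2 = 97.

97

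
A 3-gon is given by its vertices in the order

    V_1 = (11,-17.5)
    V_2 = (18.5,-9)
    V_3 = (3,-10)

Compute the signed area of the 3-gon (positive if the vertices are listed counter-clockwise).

62.125

Apply the shoelace (surveyor's) formula: 2A = Σ (x_i·y_{i+1} − x_{i+1}·y_i), indices taken mod 3.
Cross-terms: 224.75, -158, 57.5  ⇒  Σ = 124.25
Signed area = Σ/2 = 62.125 (positive ⇒ counter-clockwise traversal).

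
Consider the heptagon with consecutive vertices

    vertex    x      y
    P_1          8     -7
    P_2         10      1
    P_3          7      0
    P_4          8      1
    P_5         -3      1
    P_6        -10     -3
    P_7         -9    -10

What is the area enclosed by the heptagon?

Apply the shoelace (surveyor's) formula: 2A = Σ (x_i·y_{i+1} − x_{i+1}·y_i), indices taken mod 7.
Cross-terms: 78, -7, 7, 11, 19, 73, 143  ⇒  Σ = 324
Area = |Σ|/2 = 162.

162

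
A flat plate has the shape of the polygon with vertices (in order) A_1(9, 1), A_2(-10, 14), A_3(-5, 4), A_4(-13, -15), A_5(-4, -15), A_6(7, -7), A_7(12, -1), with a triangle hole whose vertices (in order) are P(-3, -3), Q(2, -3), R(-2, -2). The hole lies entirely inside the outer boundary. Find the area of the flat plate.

327

Outer boundary:
Apply the shoelace (surveyor's) formula: 2A = Σ (x_i·y_{i+1} − x_{i+1}·y_i), indices taken mod 7.
Cross-terms: 136, 30, 127, 135, 133, 77, 21  ⇒  Σ = 659
Area = |Σ|/2 = 329.5.
Hole:
Apply Gauss's area formula: 2A = Σ (x_i·y_{i+1} − x_{i+1}·y_i), indices taken mod 3.
Cross-terms: 15, -10, 0  ⇒  Σ = 5
Area = |Σ|/2 = 2.5.
Net area = 329.5 − 2.5 = 327.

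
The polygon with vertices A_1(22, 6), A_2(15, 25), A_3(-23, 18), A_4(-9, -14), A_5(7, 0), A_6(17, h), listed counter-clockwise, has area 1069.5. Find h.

The doubled signed area Σ (x_i y_{i+1} − x_{i+1} y_i) is linear in h.
With h=0 it equals 1989; the coefficient of h is -15 (from the two edges through A_6).
So -15·h + 1989 = 2·1069.5 = 2139 ⇒ h = -10.

-10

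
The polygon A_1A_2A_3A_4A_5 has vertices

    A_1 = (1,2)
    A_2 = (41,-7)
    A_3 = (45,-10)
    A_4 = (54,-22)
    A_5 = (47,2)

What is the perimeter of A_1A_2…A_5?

|A_1A_2| = √((40)² + (-9)²) = √1681 = 41
|A_2A_3| = √((4)² + (-3)²) = √25 = 5
|A_3A_4| = √((9)² + (-12)²) = √225 = 15
|A_4A_5| = √((-7)² + (24)²) = √625 = 25
|A_5A_1| = √((-46)² + (0)²) = √2116 = 46
Perimeter = 41 + 5 + 15 + 25 + 46 = 132.

132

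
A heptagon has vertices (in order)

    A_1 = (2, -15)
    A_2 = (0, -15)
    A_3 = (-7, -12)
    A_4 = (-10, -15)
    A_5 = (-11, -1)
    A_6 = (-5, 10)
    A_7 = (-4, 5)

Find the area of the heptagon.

Σ = (-30) + (-105) + (-15) + (-155) + (-115) + (15) + (50) = -355
Area = |Σ|/2 = 177.5.

177.5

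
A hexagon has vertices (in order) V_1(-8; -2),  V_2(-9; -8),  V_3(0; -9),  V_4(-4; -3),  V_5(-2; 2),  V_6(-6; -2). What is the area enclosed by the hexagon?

Apply the surveyor's formula: 2A = Σ (x_i·y_{i+1} − x_{i+1}·y_i), indices taken mod 6.
Σ = (46) + (81) + (-36) + (-14) + (16) + (-4) = 89
Area = |Σ|/2 = 44.5.

44.5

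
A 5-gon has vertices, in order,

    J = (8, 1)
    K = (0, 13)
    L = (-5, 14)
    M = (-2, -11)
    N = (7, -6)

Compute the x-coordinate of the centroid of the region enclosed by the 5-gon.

Apply the shoelace (surveyor's) formula. First the cross-terms c_i = x_i·y_{i+1} − x_{i+1}·y_i:
  104, 65, 83, 89, 55  ⇒  2A = 396, A = 198.
Then Σ (x_i + x_{i+1})·c_i = 1196, so x̄ = 1196 / (6·198) = 299/297.

299/297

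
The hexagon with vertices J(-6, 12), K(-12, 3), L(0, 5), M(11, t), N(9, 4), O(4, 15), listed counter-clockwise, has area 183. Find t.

The doubled signed area Σ (x_i y_{i+1} − x_{i+1} y_i) is linear in t.
With t=0 it equals 312; the coefficient of t is -9 (from the two edges through M).
So -9·t + 312 = 2·183 = 366 ⇒ t = -6.

-6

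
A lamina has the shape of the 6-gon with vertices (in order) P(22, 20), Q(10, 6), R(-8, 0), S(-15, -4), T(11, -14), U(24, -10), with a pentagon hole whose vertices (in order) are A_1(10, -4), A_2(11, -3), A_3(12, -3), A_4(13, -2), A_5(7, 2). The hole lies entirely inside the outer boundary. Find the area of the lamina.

Outer boundary:
Apply the shoelace formula: 2A = Σ (x_i·y_{i+1} − x_{i+1}·y_i), indices taken mod 6.
Σ = (-68) + (48) + (32) + (254) + (226) + (700) = 1192
Area = |Σ|/2 = 596.
Hole:
Apply Gauss's area formula: 2A = Σ (x_i·y_{i+1} − x_{i+1}·y_i), indices taken mod 5.
Cross-terms: 14, 3, 15, 40, -48  ⇒  Σ = 24
Area = |Σ|/2 = 12.
Net area = 596 − 12 = 584.

584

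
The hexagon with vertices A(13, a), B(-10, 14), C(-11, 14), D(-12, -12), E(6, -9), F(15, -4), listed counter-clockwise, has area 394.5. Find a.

-2

The doubled signed area Σ (x_i y_{i+1} − x_{i+1} y_i) is linear in a.
With a=0 it equals 839; the coefficient of a is 25 (from the two edges through A).
So 25·a + 839 = 2·394.5 = 789 ⇒ a = -2.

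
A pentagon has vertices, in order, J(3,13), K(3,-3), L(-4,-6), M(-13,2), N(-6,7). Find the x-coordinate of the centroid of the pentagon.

Apply the shoelace formula. First the cross-terms c_i = x_i·y_{i+1} − x_{i+1}·y_i:
  -48, -30, -86, -79, -99  ⇒  2A = -342, A = -171.
Then Σ (x_i + x_{i+1})·c_i = 3002, so x̄ = 3002 / (6·(-171)) = -79/27.

-79/27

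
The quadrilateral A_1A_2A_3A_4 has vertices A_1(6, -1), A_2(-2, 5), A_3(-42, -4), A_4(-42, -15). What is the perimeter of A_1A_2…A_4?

|A_1A_2| = √((-8)² + (6)²) = √100 = 10
|A_2A_3| = √((-40)² + (-9)²) = √1681 = 41
|A_3A_4| = √((0)² + (-11)²) = √121 = 11
|A_4A_1| = √((48)² + (14)²) = √2500 = 50
Perimeter = 10 + 41 + 11 + 50 = 112.

112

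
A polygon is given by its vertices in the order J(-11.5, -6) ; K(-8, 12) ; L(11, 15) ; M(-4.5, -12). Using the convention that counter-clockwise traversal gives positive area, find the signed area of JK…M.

-306.75

Σ = (-186) + (-252) + (-64.5) + (-111) = -613.5
Signed area = Σ/2 = -306.75 (negative ⇒ clockwise traversal).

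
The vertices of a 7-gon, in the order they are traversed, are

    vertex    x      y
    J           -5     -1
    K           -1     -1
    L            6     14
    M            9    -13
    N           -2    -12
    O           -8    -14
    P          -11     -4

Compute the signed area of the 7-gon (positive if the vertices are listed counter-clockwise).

-270.5

Apply Gauss's area formula: 2A = Σ (x_i·y_{i+1} − x_{i+1}·y_i), indices taken mod 7.
Σ = (4) + (-8) + (-204) + (-134) + (-68) + (-122) + (-9) = -541
Signed area = Σ/2 = -270.5 (negative ⇒ clockwise traversal).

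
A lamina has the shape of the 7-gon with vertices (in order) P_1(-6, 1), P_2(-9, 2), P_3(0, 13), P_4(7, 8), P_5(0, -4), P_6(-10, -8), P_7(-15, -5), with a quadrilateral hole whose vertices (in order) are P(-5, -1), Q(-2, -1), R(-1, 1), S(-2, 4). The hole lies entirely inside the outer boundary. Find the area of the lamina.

187

Outer boundary:
Σ = (-3) + (-117) + (-91) + (-28) + (-40) + (-70) + (-45) = -394
Area = |Σ|/2 = 197.
Hole:
Apply the surveyor's formula: 2A = Σ (x_i·y_{i+1} − x_{i+1}·y_i), indices taken mod 4.
Σ = (3) + (-3) + (-2) + (22) = 20
Area = |Σ|/2 = 10.
Net area = 197 − 10 = 187.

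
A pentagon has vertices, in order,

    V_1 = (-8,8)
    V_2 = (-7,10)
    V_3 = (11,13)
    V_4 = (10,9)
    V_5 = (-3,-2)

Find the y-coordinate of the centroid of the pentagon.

Apply Gauss's area formula. First the cross-terms c_i = x_i·y_{i+1} − x_{i+1}·y_i:
  -24, -201, -31, 7, -40  ⇒  2A = -289, A = -144.5.
Then Σ (y_i + y_{i+1})·c_i = -5928, so ȳ = -5928 / (6·(-144.5)) = 1976/289.

1976/289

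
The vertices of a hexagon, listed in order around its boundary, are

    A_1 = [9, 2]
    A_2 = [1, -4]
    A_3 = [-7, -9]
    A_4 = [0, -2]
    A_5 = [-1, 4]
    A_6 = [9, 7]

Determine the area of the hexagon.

Apply the surveyor's formula: 2A = Σ (x_i·y_{i+1} − x_{i+1}·y_i), indices taken mod 6.
A_1→A_2: (9)(-4) − (1)(2) = -38
A_2→A_3: (1)(-9) − (-7)(-4) = -37
A_3→A_4: (-7)(-2) − (0)(-9) = 14
A_4→A_5: (0)(4) − (-1)(-2) = -2
A_5→A_6: (-1)(7) − (9)(4) = -43
A_6→A_1: (9)(2) − (9)(7) = -45
Σ = -151
Area = |Σ|/2 = 75.5.

75.5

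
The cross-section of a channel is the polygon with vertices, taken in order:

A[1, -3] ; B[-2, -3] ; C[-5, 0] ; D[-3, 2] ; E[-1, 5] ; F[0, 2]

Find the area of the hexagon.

25.5

Apply Gauss's area formula: 2A = Σ (x_i·y_{i+1} − x_{i+1}·y_i), indices taken mod 6.
Cross-terms: -9, -15, -10, -13, -2, -2  ⇒  Σ = -51
Area = |Σ|/2 = 25.5.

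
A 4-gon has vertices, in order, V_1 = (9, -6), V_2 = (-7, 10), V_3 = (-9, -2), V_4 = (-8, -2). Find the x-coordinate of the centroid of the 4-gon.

-128/55

Apply Gauss's area formula. First the cross-terms c_i = x_i·y_{i+1} − x_{i+1}·y_i:
  48, 104, 2, 66  ⇒  2A = 220, A = 110.
Then Σ (x_i + x_{i+1})·c_i = -1536, so x̄ = -1536 / (6·110) = -128/55.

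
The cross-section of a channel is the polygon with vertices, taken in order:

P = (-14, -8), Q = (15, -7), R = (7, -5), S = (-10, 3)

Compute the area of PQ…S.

Σ = (218) + (-26) + (-29) + (122) = 285
Area = |Σ|/2 = 142.5.

142.5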